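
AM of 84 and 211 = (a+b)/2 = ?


AM = (84 + 211)/2 = 295/2 = 147.5

AM = 147.5


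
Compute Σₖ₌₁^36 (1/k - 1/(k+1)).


Telescoping: adjacent terms cancel.
= 1/1 - 1/37
= 1 - 1/37 = 36/37

Sum = 36/37


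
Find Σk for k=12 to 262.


Σₖ₌12^262 k = Σₖ₌₁^262 k − Σₖ₌₁^11 k
= 262·263/2 − 11·12/2
= 34453 − 66 = 34387

Σk = 34387


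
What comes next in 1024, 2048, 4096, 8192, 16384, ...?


Pattern: powers of 2: 2ⁿ
Terms: 1024, 2048, 4096, 8192, 16384
Next term = 32768

Next term = 32768


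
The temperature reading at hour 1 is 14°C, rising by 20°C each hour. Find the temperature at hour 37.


aₙ = a₁ + (n-1)d
= 14 + (37-1)×20
= 14 + 720
= 734

a_37 = 734


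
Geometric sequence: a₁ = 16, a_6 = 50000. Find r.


r^(n-1) = aₙ/a₁
r^5 = 50000/16 = 3125
r = 3125^(1/5)
= 5

r = 5


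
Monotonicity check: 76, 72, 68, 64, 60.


Differences: -4, -4, -4, -4
All differences < 0 → strictly DECREASING

Monotonically decreasing


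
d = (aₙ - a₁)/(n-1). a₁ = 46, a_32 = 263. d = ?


d = (aₙ - a₁)/(n-1)
= (263 - 46)/(32-1)
= 217/31 = 7

d = 7


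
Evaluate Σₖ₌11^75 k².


Σₖ₌11^75 k² = Σₖ₌₁^75 k² − Σₖ₌₁^10 k²
= 75·76·151/6 − 10·11·21/6
= 143450 − 385 = 143065

Σk² = 143065


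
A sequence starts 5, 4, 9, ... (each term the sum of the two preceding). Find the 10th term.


Computing iteratively: 5, 4, 9, 13, 22, 35, 57, 92, 149, 241
a_10 = 241

a_10 = 241


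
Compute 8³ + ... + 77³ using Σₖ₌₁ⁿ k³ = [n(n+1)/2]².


Σₖ₌8^77 k³ = [77·78/2]² − [7·8/2]²
= 9018009 − 784 = 9017225

Σk³ = 9017225


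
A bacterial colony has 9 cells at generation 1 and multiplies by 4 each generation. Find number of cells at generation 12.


aₙ = a₁·r^(n-1)
= 9×4^11
= 9×4194304
= 37748736

a_12 = 37748736


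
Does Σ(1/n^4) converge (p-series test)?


p-series test: Σ c/n^p converges if p > 1, diverges if p ≤ 1 (constant c > 0 doesn't affect convergence).
p = 4
4 > 1 → CONVERGES

Converges (p = 4 > 1)


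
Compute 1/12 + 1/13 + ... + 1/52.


Σₖ₌12^52 1/k = 1/12 + 1/13 + 1/14 + ... + 1/52
= 4704865876296592668539/3099044504245996706400
≈ 1.5182

Sum = 4704865876296592668539/3099044504245996706400 ≈ 1.5182


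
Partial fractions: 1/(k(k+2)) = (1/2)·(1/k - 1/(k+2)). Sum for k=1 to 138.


1/(k(k+2)) = (1/2)·(1/k - 1/(k+2)) (partial fractions)
Telescoping: Σ = (1/2)·(1 + 1/2 - 1/139 - 1/140) = 28911/38920

Sum = 28911/38920


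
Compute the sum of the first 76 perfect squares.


n = 76
n(n+1)(2n+1)/6 = 76×77×153/6
= 895356/6 = 149226

Σk² = 149226


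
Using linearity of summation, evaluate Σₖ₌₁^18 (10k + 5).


Σ(10k+5) = 10·Σk + 5·n
= 10·171 + 5·18
= 1710 + 90 = 1800

Σ = 1800


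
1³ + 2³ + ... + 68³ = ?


n(n+1)/2 = 68×69/2 = 2346
Σk³ = 2346² = 5503716

Σk³ = 5503716


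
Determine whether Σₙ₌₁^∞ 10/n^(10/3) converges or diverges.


p-series test: Σ c/n^p converges if p > 1, diverges if p ≤ 1 (constant c > 0 doesn't affect convergence).
p = 10/3
10/3 > 1 → CONVERGES

Converges (p = 10/3 > 1)


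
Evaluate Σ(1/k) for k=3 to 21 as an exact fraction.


Σₖ₌3^21 1/k = 1/3 + 1/4 + 1/5 + ... + 1/21
= 11098301/5173168
≈ 2.1454

Sum = 11098301/5173168 ≈ 2.1454


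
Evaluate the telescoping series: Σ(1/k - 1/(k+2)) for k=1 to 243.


Telescoping with gap 2: two head and two tail terms survive.
= (1 + 1/2) - (1/244 + 1/245)
= 3/2 - 1/244 - 1/245 = 89181/59780

Sum = 89181/59780


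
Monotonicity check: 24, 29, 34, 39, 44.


Differences: 5, 5, 5, 5
All differences > 0 → strictly INCREASING

Monotonically increasing


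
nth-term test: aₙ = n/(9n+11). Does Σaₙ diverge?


lim(n→∞) n/(9n+11) = 1/9 = 1/9  (divide numerator and denominator by n)
lim aₙ = 1/9 ≠ 0 → series DIVERGES

Diverges (lim aₙ = 1/9 ≠ 0)


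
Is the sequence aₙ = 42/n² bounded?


a₁ = 42, a₂ = 42/4, a₃ = 42/9, ...
0 < aₙ ≤ 42 for all n ≥ 1
The sequence IS bounded

Bounded (0 < aₙ ≤ 42)


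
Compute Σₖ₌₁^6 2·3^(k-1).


Sₙ = 2×(3^6 - 1)/(3 - 1)
= 2×(729 - 1)/2
= 2×728/2
= 728

S_6 = 728


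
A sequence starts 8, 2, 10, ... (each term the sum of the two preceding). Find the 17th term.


Computing iteratively: 8, 2, 10, 12, 22, 34, 56, 90, 146, 236, 382, 618, ...
a_17 = 6854

a_17 = 6854


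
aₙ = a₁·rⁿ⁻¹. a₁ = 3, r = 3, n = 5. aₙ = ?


aₙ = a₁·r^(n-1)
= 3×3^4
= 3×81
= 243

a_5 = 243


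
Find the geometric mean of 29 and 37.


GM = √(29×37) = √1073 = 32.7567

GM = 32.7567


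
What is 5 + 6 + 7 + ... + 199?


Σₖ₌5^199 k = Σₖ₌₁^199 k − Σₖ₌₁^4 k
= 199·200/2 − 4·5/2
= 19900 − 10 = 19890

Σk = 19890


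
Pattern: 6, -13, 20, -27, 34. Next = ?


Pattern: alternating sign, magnitude arithmetic (d=7)
Terms: 6, -13, 20, -27, 34
Next term = -41

Next term = -41


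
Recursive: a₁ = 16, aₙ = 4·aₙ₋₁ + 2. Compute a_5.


Computing step by step:
a_1 = 16
a_2 = 66
a_3 = 266
a_4 = 1066
a_5 = 4266


a_5 = 4266


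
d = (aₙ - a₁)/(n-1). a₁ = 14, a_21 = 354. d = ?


d = (aₙ - a₁)/(n-1)
= (354 - 14)/(21-1)
= 340/20 = 17

d = 17


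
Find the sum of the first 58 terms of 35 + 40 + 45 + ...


aₙ = 35 + (58-1)×5 = 320
Sₙ = n(a₁+aₙ)/2 = 58×(35+320)/2
= 58×355/2 = 10295

S_58 = 10295


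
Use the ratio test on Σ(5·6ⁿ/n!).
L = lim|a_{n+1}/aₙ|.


aₙ = 5·6^n/n!
a_{n+1}/aₙ = 6^(n+1)/(n+1)! × n!/6^n  (constant 5 cancels)
= 6/(n+1)
L = lim(n→∞) 6/(n+1) = 0
L < 1 → series CONVERGES

Converges (ratio test: L = 0 < 1)


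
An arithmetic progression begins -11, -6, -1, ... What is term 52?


aₙ = a₁ + (n-1)d
= -11 + (52-1)×5
= -11 + 255
= 244

a_52 = 244


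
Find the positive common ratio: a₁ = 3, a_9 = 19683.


r^(n-1) = aₙ/a₁
r^8 = 19683/3 = 6561
r = 6561^(1/8)
= ±3; taking r > 0 gives r = 3

r = 3


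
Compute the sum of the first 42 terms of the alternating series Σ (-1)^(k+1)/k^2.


S = 1 - 1/4 + 1/9 - 1/16 + 1/25 - 1/36 + 1/49 - 1/64 ± ...
= 0.8222
(Full series converges to +π²/12 ≈ +0.8225)

S_42 = 0.8222


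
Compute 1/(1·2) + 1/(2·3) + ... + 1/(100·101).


1/(k(k+1)) = 1/k - 1/(k+1) (partial fractions)
Telescoping: Σ = 1 - 1/101 = 100/101

Sum = 100/101


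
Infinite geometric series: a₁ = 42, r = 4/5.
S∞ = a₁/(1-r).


S∞ = a₁/(1-r) = 42/(1 - 4/5)
= 42/(1/5)
= 210

S∞ = 210


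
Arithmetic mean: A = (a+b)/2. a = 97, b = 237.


AM = (97 + 237)/2 = 334/2 = 167

AM = 167


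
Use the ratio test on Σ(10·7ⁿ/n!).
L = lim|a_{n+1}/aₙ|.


aₙ = 10·7^n/n!
a_{n+1}/aₙ = 7^(n+1)/(n+1)! × n!/7^n  (constant 10 cancels)
= 7/(n+1)
L = lim(n→∞) 7/(n+1) = 0
L < 1 → series CONVERGES

Converges (ratio test: L = 0 < 1)


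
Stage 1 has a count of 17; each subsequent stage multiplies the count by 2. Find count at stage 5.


aₙ = a₁·r^(n-1)
= 17×2^4
= 17×16
= 272

a_5 = 272


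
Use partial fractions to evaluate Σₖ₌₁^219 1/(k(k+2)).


1/(k(k+2)) = (1/2)·(1/k - 1/(k+2)) (partial fractions)
Telescoping: Σ = (1/2)·(1 + 1/2 - 1/220 - 1/221) = 72489/97240

Sum = 72489/97240


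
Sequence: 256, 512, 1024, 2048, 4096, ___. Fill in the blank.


Pattern: powers of 2: 2ⁿ
Terms: 256, 512, 1024, 2048, 4096
Next term = 8192

Next term = 8192


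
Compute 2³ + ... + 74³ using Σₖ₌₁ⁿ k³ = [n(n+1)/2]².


Σₖ₌2^74 k³ = [74·75/2]² − [1·2/2]²
= 7700625 − 1 = 7700624

Σk³ = 7700624


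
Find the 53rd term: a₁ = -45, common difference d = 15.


aₙ = a₁ + (n-1)d
= -45 + (53-1)×15
= -45 + 780
= 735

a_53 = 735


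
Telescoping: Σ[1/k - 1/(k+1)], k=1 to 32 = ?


Telescoping: adjacent terms cancel.
= 1/1 - 1/33
= 1 - 1/33 = 32/33

Sum = 32/33


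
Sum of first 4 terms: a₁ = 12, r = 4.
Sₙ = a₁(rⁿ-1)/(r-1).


Sₙ = 12×(4^4 - 1)/(4 - 1)
= 12×(256 - 1)/3
= 12×255/3
= 1020

S_4 = 1020


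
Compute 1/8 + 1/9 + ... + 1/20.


Σₖ₌8^20 1/k = 1/8 + 1/9 + 1/10 + ... + 1/20
= 77976391/77597520
≈ 1.0049

Sum = 77976391/77597520 ≈ 1.0049


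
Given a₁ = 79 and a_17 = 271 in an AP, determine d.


d = (aₙ - a₁)/(n-1)
= (271 - 79)/(17-1)
= 192/16 = 12

d = 12


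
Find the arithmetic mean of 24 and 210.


AM = (24 + 210)/2 = 234/2 = 117

AM = 117


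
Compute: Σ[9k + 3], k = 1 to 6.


Σ(9k+3) = 9·Σk + 3·n
= 9·21 + 3·6
= 189 + 18 = 207

Σ = 207


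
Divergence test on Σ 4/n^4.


lim(n→∞) 4/n^4 = 0
lim aₙ = 0 → nth-term test is INCONCLUSIVE
(Need other tests; this is actually a convergent p-series with p=4 > 1)

Inconclusive (lim aₙ = 0; need another test)


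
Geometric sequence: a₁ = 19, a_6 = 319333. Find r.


r^(n-1) = aₙ/a₁
r^5 = 319333/19 = 16807
r = 16807^(1/5)
= 7

r = 7


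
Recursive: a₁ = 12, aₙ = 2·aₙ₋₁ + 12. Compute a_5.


Computing step by step:
a_1 = 12
a_2 = 36
a_3 = 84
a_4 = 180
a_5 = 372


a_5 = 372


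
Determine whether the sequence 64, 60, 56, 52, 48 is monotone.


Differences: -4, -4, -4, -4
All differences < 0 → strictly DECREASING

Monotonically decreasing


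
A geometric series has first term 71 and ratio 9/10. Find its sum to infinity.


S∞ = a₁/(1-r) = 71/(1 - 9/10)
= 71/(1/10)
= 710

S∞ = 710


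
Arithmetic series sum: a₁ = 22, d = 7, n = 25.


aₙ = 22 + (25-1)×7 = 190
Sₙ = n(a₁+aₙ)/2 = 25×(22+190)/2
= 25×212/2 = 2650

S_25 = 2650


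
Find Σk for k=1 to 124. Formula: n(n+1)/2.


n(n+1)/2 = 124×125/2 = 15500/2 = 7750

Σk = 7750


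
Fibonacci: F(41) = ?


Fibonacci sequence: 1, 1, 2, 3, 5, 8, 13, 21, 34, 55, 89, ...
F(41) = 165580141

F(41) = 165580141


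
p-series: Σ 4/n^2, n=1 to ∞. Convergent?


p-series test: Σ c/n^p converges if p > 1, diverges if p ≤ 1 (constant c > 0 doesn't affect convergence).
p = 2
2 > 1 → CONVERGES

Converges (p = 2 > 1)


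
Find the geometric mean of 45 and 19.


GM = √(45×19) = √855 = 29.2404

GM = 29.2404


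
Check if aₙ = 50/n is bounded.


a₁ = 50, a₂ = 50/2, a₃ = 50/3, ...
0 < aₙ ≤ 50 for all n ≥ 1
Lower bound: 0, Upper bound: 50
The sequence IS bounded

Bounded (0 < aₙ ≤ 50)


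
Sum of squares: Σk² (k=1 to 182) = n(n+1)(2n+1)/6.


n = 182
n(n+1)(2n+1)/6 = 182×183×365/6
= 12156690/6 = 2026115

Σk² = 2026115


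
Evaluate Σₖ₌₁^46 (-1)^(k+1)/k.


S = 1 - 1/2 + 1/3 - 1/4 + 1/5 - 1/6 + 1/7 - 1/8 ± ...
= 0.6824
(Full series converges to +ln(2) ≈ +0.6931)

S_46 = 0.6824


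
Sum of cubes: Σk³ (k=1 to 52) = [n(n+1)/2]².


n(n+1)/2 = 52×53/2 = 1378
Σk³ = 1378² = 1898884

Σk³ = 1898884


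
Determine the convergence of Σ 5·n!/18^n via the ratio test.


aₙ = 5·n!/18^n
a_{n+1}/aₙ = (n+1)!/18^(n+1) × 18^n/n!  (constant 5 cancels)
= (n+1)/18
L = lim(n→∞) (n+1)/18 = ∞
L > 1 → series DIVERGES

Diverges (ratio test: L = ∞ > 1)


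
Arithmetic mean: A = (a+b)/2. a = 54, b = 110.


AM = (54 + 110)/2 = 164/2 = 82

AM = 82


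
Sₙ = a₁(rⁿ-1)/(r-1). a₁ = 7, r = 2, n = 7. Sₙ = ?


Sₙ = 7×(2^7 - 1)/(2 - 1)
= 7×(128 - 1)/1
= 7×127/1
= 889

S_7 = 889


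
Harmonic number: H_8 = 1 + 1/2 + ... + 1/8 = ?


H_8 = 1/1 + 1/2 + 1/3 + 1/4 + 1/5 + 1/6 + 1/7 + 1/8
= 761/280
≈ 2.7179

H_8 = 761/280 ≈ 2.7179


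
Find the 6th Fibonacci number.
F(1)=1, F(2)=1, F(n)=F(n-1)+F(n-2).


Fibonacci sequence: 1, 1, 2, 3, 5, 8
F(6) = 8

F(6) = 8


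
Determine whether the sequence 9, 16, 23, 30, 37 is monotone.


Differences: 7, 7, 7, 7
All differences > 0 → strictly INCREASING

Monotonically increasing


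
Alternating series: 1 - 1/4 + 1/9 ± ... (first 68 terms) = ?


S = 1 - 1/4 + 1/9 - 1/16 + 1/25 - 1/36 + 1/49 - 1/64 ± ...
= 0.8224
(Full series converges to +π²/12 ≈ +0.8225)

S_68 = 0.8224


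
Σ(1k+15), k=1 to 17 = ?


Σ(1k+15) = 1·Σk + 15·n
= 1·153 + 15·17
= 153 + 255 = 408

Σ = 408


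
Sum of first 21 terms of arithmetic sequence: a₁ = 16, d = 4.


aₙ = 16 + (21-1)×4 = 96
Sₙ = n(a₁+aₙ)/2 = 21×(16+96)/2
= 21×112/2 = 1176

S_21 = 1176


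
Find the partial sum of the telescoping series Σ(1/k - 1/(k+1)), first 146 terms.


Telescoping: adjacent terms cancel.
= 1/1 - 1/147
= 1 - 1/147 = 146/147

Sum = 146/147


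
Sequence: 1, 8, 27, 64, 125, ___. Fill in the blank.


Pattern: perfect cubes: n³
Terms: 1, 8, 27, 64, 125
Next term = 216

Next term = 216


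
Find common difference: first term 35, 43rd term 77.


d = (aₙ - a₁)/(n-1)
= (77 - 35)/(43-1)
= 42/42 = 1

d = 1


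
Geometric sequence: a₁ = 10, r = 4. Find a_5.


aₙ = a₁·r^(n-1)
= 10×4^4
= 10×256
= 2560

a_5 = 2560


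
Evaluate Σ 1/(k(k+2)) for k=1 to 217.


1/(k(k+2)) = (1/2)·(1/k - 1/(k+2)) (partial fractions)
Telescoping: Σ = (1/2)·(1 + 1/2 - 1/218 - 1/219) = 17794/23871

Sum = 17794/23871


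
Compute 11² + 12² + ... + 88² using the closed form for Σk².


Σₖ₌11^88 k² = Σₖ₌₁^88 k² − Σₖ₌₁^10 k²
= 88·89·177/6 − 10·11·21/6
= 231044 − 385 = 230659

Σk² = 230659


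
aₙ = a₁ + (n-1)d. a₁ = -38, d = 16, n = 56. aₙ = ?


aₙ = a₁ + (n-1)d
= -38 + (56-1)×16
= -38 + 880
= 842

a_56 = 842


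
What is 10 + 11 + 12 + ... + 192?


Σₖ₌10^192 k = Σₖ₌₁^192 k − Σₖ₌₁^9 k
= 192·193/2 − 9·10/2
= 18528 − 45 = 18483

Σk = 18483


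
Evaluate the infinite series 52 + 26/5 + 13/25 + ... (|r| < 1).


S∞ = a₁/(1-r) = 52/(1 - 1/10)
= 52/(9/10)
= 520/9

S∞ = 520/9


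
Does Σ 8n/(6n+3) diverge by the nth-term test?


lim(n→∞) 8n/(6n+3) = 8/6 = 4/3  (divide numerator and denominator by n)
lim aₙ = 4/3 ≠ 0 → series DIVERGES

Diverges (lim aₙ = 4/3 ≠ 0)


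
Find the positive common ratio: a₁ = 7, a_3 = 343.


r^(n-1) = aₙ/a₁
r^2 = 343/7 = 49
r = 49^(1/2)
= ±7; taking r > 0 gives r = 7

r = 7


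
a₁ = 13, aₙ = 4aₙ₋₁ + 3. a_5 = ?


Computing step by step:
a_1 = 13
a_2 = 55
a_3 = 223
a_4 = 895
a_5 = 3583


a_5 = 3583


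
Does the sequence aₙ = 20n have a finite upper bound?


aₙ = 20n → as n→∞, aₙ→∞
No finite upper bound exists
The sequence is UNBOUNDED

Unbounded (aₙ → ∞ as n → ∞)


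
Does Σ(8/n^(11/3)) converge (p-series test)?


p-series test: Σ c/n^p converges if p > 1, diverges if p ≤ 1 (constant c > 0 doesn't affect convergence).
p = 11/3
11/3 > 1 → CONVERGES

Converges (p = 11/3 > 1)


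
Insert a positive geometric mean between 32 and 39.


GM = √(32×39) = √1248 = 35.327

GM = 35.327


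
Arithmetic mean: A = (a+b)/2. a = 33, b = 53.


AM = (33 + 53)/2 = 86/2 = 43

AM = 43


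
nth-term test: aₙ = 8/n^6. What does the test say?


lim(n→∞) 8/n^6 = 0
lim aₙ = 0 → nth-term test is INCONCLUSIVE
(Need other tests; this is actually a convergent p-series with p=6 > 1)

Inconclusive (lim aₙ = 0; need another test)


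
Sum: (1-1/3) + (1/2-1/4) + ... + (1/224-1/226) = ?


Telescoping with gap 2: two head and two tail terms survive.
= (1 + 1/2) - (1/225 + 1/226)
= 3/2 - 1/225 - 1/226 = 37912/25425

Sum = 37912/25425


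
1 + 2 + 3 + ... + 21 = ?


n(n+1)/2 = 21×22/2 = 462/2 = 231

Σk = 231


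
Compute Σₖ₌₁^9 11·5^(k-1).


Sₙ = 11×(5^9 - 1)/(5 - 1)
= 11×(1953125 - 1)/4
= 11×1953124/4
= 5371091

S_9 = 5371091


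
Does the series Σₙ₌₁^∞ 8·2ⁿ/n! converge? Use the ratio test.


aₙ = 8·2^n/n!
a_{n+1}/aₙ = 2^(n+1)/(n+1)! × n!/2^n  (constant 8 cancels)
= 2/(n+1)
L = lim(n→∞) 2/(n+1) = 0
L < 1 → series CONVERGES

Converges (ratio test: L = 0 < 1)


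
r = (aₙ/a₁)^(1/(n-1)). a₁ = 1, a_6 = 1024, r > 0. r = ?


r^(n-1) = aₙ/a₁
r^5 = 1024/1 = 1024
r = 1024^(1/5)
= 4

r = 4


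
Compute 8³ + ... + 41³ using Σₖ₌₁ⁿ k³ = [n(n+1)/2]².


Σₖ₌8^41 k³ = [41·42/2]² − [7·8/2]²
= 741321 − 784 = 740537

Σk³ = 740537


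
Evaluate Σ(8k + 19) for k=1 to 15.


Σ(8k+19) = 8·Σk + 19·n
= 8·120 + 19·15
= 960 + 285 = 1245

Σ = 1245


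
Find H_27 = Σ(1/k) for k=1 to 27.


H_27 = 1/1 + 1/2 + 1/3 + ... + 1/27
= 312536252003/80313433200
≈ 3.8915

H_27 = 312536252003/80313433200 ≈ 3.8915


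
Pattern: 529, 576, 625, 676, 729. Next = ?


Pattern: perfect squares: n²
Terms: 529, 576, 625, 676, 729
Next term = 784

Next term = 784


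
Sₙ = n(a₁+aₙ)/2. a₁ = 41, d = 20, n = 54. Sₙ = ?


aₙ = 41 + (54-1)×20 = 1101
Sₙ = n(a₁+aₙ)/2 = 54×(41+1101)/2
= 54×1142/2 = 30834

S_54 = 30834


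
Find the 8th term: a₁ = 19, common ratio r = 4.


aₙ = a₁·r^(n-1)
= 19×4^7
= 19×16384
= 311296

a_8 = 311296


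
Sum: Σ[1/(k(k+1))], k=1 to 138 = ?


1/(k(k+1)) = 1/k - 1/(k+1) (partial fractions)
Telescoping: Σ = 1 - 1/139 = 138/139

Sum = 138/139


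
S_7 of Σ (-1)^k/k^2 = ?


S = -1 + 1/4 - 1/9 + 1/16 - 1/25 + 1/36 - 1/49
= -0.8312
(Full series converges to -π²/12 ≈ -0.8225)

S_7 = -0.8312


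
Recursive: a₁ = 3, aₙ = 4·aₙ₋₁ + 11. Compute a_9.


Computing step by step:
a_1 = 3
a_2 = 23
a_3 = 103
a_4 = 423
a_5 = 1703
a_6 = 6823
a_7 = 27303
a_8 = 109223
a_9 = 436903


a_9 = 436903


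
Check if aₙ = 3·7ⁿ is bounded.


aₙ = 3·7ⁿ → as n→∞, aₙ→∞ (since base 7 > 1)
No finite upper bound exists
The sequence is UNBOUNDED

Unbounded (aₙ → ∞ as n → ∞)


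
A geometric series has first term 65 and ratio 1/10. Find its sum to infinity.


S∞ = a₁/(1-r) = 65/(1 - 1/10)
= 65/(9/10)
= 650/9

S∞ = 650/9


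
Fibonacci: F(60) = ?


Fibonacci sequence: 1, 1, 2, 3, 5, 8, 13, 21, 34, 55, 89, ...
F(60) = 1548008755920

F(60) = 1548008755920


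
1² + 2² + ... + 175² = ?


n = 175
n(n+1)(2n+1)/6 = 175×176×351/6
= 10810800/6 = 1801800

Σk² = 1801800


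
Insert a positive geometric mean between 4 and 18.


GM = √(4×18) = √72 = 8.4853

GM = 8.4853


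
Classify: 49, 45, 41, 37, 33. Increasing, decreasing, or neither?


Differences: -4, -4, -4, -4
All differences < 0 → strictly DECREASING

Monotonically decreasing


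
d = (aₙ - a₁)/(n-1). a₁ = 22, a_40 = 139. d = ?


d = (aₙ - a₁)/(n-1)
= (139 - 22)/(40-1)
= 117/39 = 3

d = 3


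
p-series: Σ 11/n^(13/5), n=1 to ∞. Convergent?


p-series test: Σ c/n^p converges if p > 1, diverges if p ≤ 1 (constant c > 0 doesn't affect convergence).
p = 13/5
13/5 > 1 → CONVERGES

Converges (p = 13/5 > 1)


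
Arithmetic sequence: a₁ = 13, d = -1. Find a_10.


aₙ = a₁ + (n-1)d
= 13 + (10-1)×-1
= 13 - 9
= 4

a_10 = 4


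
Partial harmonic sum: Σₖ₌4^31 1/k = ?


Σₖ₌4^31 1/k = 1/4 + 1/5 + 1/6 + ... + 1/31
= 158404333811557/72201776446800
≈ 2.1939

Sum = 158404333811557/72201776446800 ≈ 2.1939


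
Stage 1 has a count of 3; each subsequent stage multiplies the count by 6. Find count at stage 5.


aₙ = a₁·r^(n-1)
= 3×6^4
= 3×1296
= 3888

a_5 = 3888


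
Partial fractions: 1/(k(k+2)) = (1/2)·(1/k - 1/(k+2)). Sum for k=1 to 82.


1/(k(k+2)) = (1/2)·(1/k - 1/(k+2)) (partial fractions)
Telescoping: Σ = (1/2)·(1 + 1/2 - 1/83 - 1/84) = 10291/13944

Sum = 10291/13944


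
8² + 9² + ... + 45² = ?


Σₖ₌8^45 k² = Σₖ₌₁^45 k² − Σₖ₌₁^7 k²
= 45·46·91/6 − 7·8·15/6
= 31395 − 140 = 31255

Σk² = 31255


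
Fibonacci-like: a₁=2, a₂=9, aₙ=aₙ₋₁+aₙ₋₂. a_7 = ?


Computing iteratively: 2, 9, 11, 20, 31, 51, 82
a_7 = 82

a_7 = 82


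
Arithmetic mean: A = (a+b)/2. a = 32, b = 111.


AM = (32 + 111)/2 = 143/2 = 71.5

AM = 71.5


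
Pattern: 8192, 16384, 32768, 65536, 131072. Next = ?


Pattern: powers of 2: 2ⁿ
Terms: 8192, 16384, 32768, 65536, 131072
Next term = 262144

Next term = 262144


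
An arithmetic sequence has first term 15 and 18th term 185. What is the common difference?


d = (aₙ - a₁)/(n-1)
= (185 - 15)/(18-1)
= 170/17 = 10

d = 10


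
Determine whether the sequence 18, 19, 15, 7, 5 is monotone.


Differences: 1, -4, -8, -2
Difference at position 1 is +1 (> 0) but position 2 is -4 (< 0) — sequence both rises and falls
→ NOT monotonic

Not monotonic


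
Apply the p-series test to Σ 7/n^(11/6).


p-series test: Σ c/n^p converges if p > 1, diverges if p ≤ 1 (constant c > 0 doesn't affect convergence).
p = 11/6
11/6 > 1 → CONVERGES

Converges (p = 11/6 > 1)


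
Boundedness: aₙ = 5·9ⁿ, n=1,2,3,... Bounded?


aₙ = 5·9ⁿ → as n→∞, aₙ→∞ (since base 9 > 1)
No finite upper bound exists
The sequence is UNBOUNDED

Unbounded (aₙ → ∞ as n → ∞)


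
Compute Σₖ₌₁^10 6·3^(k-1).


Sₙ = 6×(3^10 - 1)/(3 - 1)
= 6×(59049 - 1)/2
= 6×59048/2
= 177144

S_10 = 177144


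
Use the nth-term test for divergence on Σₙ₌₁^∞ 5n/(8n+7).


lim(n→∞) 5n/(8n+7) = 5/8 = 5/8  (divide numerator and denominator by n)
lim aₙ = 5/8 ≠ 0 → series DIVERGES

Diverges (lim aₙ = 5/8 ≠ 0)


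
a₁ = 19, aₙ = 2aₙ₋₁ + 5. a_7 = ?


Computing step by step:
a_1 = 19
a_2 = 43
a_3 = 91
a_4 = 187
a_5 = 379
a_6 = 763
a_7 = 1531


a_7 = 1531


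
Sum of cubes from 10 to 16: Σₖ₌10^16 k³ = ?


Σₖ₌10^16 k³ = [16·17/2]² − [9·10/2]²
= 18496 − 2025 = 16471

Σk³ = 16471


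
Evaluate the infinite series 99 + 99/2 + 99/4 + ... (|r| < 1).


S∞ = a₁/(1-r) = 99/(1 - 1/2)
= 99/(1/2)
= 198

S∞ = 198


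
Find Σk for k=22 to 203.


Σₖ₌22^203 k = Σₖ₌₁^203 k − Σₖ₌₁^21 k
= 203·204/2 − 21·22/2
= 20706 − 231 = 20475

Σk = 20475


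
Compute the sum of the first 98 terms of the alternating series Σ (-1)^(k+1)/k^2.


S = 1 - 1/4 + 1/9 - 1/16 + 1/25 - 1/36 + 1/49 - 1/64 ± ...
= 0.8224
(Full series converges to +π²/12 ≈ +0.8225)

S_98 = 0.8224


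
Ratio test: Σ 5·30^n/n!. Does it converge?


aₙ = 5·30^n/n!
a_{n+1}/aₙ = 30^(n+1)/(n+1)! × n!/30^n  (constant 5 cancels)
= 30/(n+1)
L = lim(n→∞) 30/(n+1) = 0
L < 1 → series CONVERGES

Converges (ratio test: L = 0 < 1)


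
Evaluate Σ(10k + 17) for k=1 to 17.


Σ(10k+17) = 10·Σk + 17·n
= 10·153 + 17·17
= 1530 + 289 = 1819

Σ = 1819


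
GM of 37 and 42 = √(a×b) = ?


GM = √(37×42) = √1554 = 39.4208

GM = 39.4208


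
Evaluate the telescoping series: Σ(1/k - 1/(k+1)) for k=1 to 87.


Telescoping: adjacent terms cancel.
= 1/1 - 1/88
= 1 - 1/88 = 87/88

Sum = 87/88


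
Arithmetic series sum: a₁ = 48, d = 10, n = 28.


aₙ = 48 + (28-1)×10 = 318
Sₙ = n(a₁+aₙ)/2 = 28×(48+318)/2
= 28×366/2 = 5124

S_28 = 5124


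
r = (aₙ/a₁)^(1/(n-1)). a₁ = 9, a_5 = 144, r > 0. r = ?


r^(n-1) = aₙ/a₁
r^4 = 144/9 = 16
r = 16^(1/4)
= ±2; taking r > 0 gives r = 2

r = 2


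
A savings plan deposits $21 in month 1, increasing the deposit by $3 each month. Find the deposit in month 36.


aₙ = a₁ + (n-1)d
= 21 + (36-1)×3
= 21 + 105
= 126

a_36 = 126


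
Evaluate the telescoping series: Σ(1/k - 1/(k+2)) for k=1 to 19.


Telescoping with gap 2: two head and two tail terms survive.
= (1 + 1/2) - (1/20 + 1/21)
= 3/2 - 1/20 - 1/21 = 589/420

Sum = 589/420


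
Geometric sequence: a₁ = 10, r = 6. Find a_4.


aₙ = a₁·r^(n-1)
= 10×6^3
= 10×216
= 2160

a_4 = 2160


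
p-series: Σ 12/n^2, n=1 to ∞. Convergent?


p-series test: Σ c/n^p converges if p > 1, diverges if p ≤ 1 (constant c > 0 doesn't affect convergence).
p = 2
2 > 1 → CONVERGES

Converges (p = 2 > 1)


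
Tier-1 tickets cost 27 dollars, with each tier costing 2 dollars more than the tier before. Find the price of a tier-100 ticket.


aₙ = a₁ + (n-1)d
= 27 + (100-1)×2
= 27 + 198
= 225

a_100 = 225


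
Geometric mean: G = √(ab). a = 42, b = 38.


GM = √(42×38) = √1596 = 39.95

GM = 39.95


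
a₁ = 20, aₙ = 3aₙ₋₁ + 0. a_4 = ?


Computing step by step:
a_1 = 20
a_2 = 60
a_3 = 180
a_4 = 540


a_4 = 540


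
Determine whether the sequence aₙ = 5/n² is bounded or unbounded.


a₁ = 5, a₂ = 5/4, a₃ = 5/9, ...
0 < aₙ ≤ 5 for all n ≥ 1
The sequence IS bounded

Bounded (0 < aₙ ≤ 5)


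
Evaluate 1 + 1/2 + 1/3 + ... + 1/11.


H_11 = 1/1 + 1/2 + 1/3 + ... + 1/11
= 83711/27720
≈ 3.0199

H_11 = 83711/27720 ≈ 3.0199


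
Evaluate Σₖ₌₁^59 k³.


n(n+1)/2 = 59×60/2 = 1770
Σk³ = 1770² = 3132900

Σk³ = 3132900


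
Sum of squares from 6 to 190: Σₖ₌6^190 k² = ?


Σₖ₌6^190 k² = Σₖ₌₁^190 k² − Σₖ₌₁^5 k²
= 190·191·381/6 − 5·6·11/6
= 2304415 − 55 = 2304360

Σk² = 2304360


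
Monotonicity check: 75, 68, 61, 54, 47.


Differences: -7, -7, -7, -7
All differences < 0 → strictly DECREASING

Monotonically decreasing


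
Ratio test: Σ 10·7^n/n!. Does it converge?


aₙ = 10·7^n/n!
a_{n+1}/aₙ = 7^(n+1)/(n+1)! × n!/7^n  (constant 10 cancels)
= 7/(n+1)
L = lim(n→∞) 7/(n+1) = 0
L < 1 → series CONVERGES

Converges (ratio test: L = 0 < 1)


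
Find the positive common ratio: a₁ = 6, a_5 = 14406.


r^(n-1) = aₙ/a₁
r^4 = 14406/6 = 2401
r = 2401^(1/4)
= ±7; taking r > 0 gives r = 7

r = 7


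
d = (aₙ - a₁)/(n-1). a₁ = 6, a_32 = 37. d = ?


d = (aₙ - a₁)/(n-1)
= (37 - 6)/(32-1)
= 31/31 = 1

d = 1


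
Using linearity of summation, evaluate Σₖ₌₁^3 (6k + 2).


Σ(6k+2) = 6·Σk + 2·n
= 6·6 + 2·3
= 36 + 6 = 42

Σ = 42


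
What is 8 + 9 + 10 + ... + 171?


Σₖ₌8^171 k = Σₖ₌₁^171 k − Σₖ₌₁^7 k
= 171·172/2 − 7·8/2
= 14706 − 28 = 14678

Σk = 14678


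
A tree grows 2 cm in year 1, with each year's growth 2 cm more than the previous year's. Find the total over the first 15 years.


aₙ = 2 + (15-1)×2 = 30
Sₙ = n(a₁+aₙ)/2 = 15×(2+30)/2
= 15×32/2 = 240

S_15 = 240


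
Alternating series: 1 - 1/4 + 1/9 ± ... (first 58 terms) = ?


S = 1 - 1/4 + 1/9 - 1/16 + 1/25 - 1/36 + 1/49 - 1/64 ± ...
= 0.8223
(Full series converges to +π²/12 ≈ +0.8225)

S_58 = 0.8223


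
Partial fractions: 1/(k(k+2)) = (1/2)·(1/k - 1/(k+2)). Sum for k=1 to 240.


1/(k(k+2)) = (1/2)·(1/k - 1/(k+2)) (partial fractions)
Telescoping: Σ = (1/2)·(1 + 1/2 - 1/241 - 1/242) = 21750/29161

Sum = 21750/29161


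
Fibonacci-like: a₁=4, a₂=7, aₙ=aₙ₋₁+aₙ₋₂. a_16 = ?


Computing iteratively: 4, 7, 11, 18, 29, 47, 76, 123, 199, 322, 521, 843, ...
a_16 = 5778

a_16 = 5778


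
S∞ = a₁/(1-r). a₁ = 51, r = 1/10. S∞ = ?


S∞ = a₁/(1-r) = 51/(1 - 1/10)
= 51/(9/10)
= 170/3

S∞ = 170/3


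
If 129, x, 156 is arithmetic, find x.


AM = (129 + 156)/2 = 285/2 = 142.5

AM = 142.5


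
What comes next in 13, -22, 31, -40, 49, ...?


Pattern: alternating sign, magnitude arithmetic (d=9)
Terms: 13, -22, 31, -40, 49
Next term = -58

Next term = -58


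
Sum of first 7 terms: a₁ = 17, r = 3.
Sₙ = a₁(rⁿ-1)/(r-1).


Sₙ = 17×(3^7 - 1)/(3 - 1)
= 17×(2187 - 1)/2
= 17×2186/2
= 18581

S_7 = 18581


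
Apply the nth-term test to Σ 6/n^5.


lim(n→∞) 6/n^5 = 0
lim aₙ = 0 → nth-term test is INCONCLUSIVE
(Need other tests; this is actually a convergent p-series with p=5 > 1)

Inconclusive (lim aₙ = 0; need another test)


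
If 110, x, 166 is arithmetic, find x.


AM = (110 + 166)/2 = 276/2 = 138

AM = 138


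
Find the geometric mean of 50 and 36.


GM = √(50×36) = √1800 = 42.4264

GM = 42.4264


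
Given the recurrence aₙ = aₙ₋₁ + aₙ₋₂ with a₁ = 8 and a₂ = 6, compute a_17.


Computing iteratively: 8, 6, 14, 20, 34, 54, 88, 142, 230, 372, 602, 974, ...
a_17 = 10802

a_17 = 10802


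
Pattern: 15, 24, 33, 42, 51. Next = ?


Pattern: arithmetic (d=9)
Terms: 15, 24, 33, 42, 51
Next term = 60

Next term = 60


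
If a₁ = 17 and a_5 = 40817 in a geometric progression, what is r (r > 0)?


r^(n-1) = aₙ/a₁
r^4 = 40817/17 = 2401
r = 2401^(1/4)
= ±7; taking r > 0 gives r = 7

r = 7


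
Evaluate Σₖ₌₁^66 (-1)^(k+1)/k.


S = 1 - 1/2 + 1/3 - 1/4 + 1/5 - 1/6 + 1/7 - 1/8 ± ...
= 0.6856
(Full series converges to +ln(2) ≈ +0.6931)

S_66 = 0.6856


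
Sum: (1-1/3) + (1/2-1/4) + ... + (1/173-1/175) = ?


Telescoping with gap 2: two head and two tail terms survive.
= (1 + 1/2) - (1/174 + 1/175)
= 3/2 - 1/174 - 1/175 = 22663/15225

Sum = 22663/15225


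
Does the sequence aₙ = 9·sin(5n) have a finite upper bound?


For all n, -1 ≤ sin(5n) ≤ 1, so -9 ≤ 9·sin(5n) ≤ 9
Lower bound: -9, Upper bound: 9
The sequence IS bounded

Bounded (-9 ≤ aₙ ≤ 9)


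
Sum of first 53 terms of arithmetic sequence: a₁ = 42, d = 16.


aₙ = 42 + (53-1)×16 = 874
Sₙ = n(a₁+aₙ)/2 = 53×(42+874)/2
= 53×916/2 = 24274

S_53 = 24274


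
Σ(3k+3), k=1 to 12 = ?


Σ(3k+3) = 3·Σk + 3·n
= 3·78 + 3·12
= 234 + 36 = 270

Σ = 270


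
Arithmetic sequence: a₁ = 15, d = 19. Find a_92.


aₙ = a₁ + (n-1)d
= 15 + (92-1)×19
= 15 + 1729
= 1744

a_92 = 1744


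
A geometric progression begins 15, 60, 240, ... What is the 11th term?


aₙ = a₁·r^(n-1)
= 15×4^10
= 15×1048576
= 15728640

a_11 = 15728640


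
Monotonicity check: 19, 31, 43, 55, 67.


Differences: 12, 12, 12, 12
All differences > 0 → strictly INCREASING

Monotonically increasing


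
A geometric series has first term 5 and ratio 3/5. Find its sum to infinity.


S∞ = a₁/(1-r) = 5/(1 - 3/5)
= 5/(2/5)
= 25/2

S∞ = 25/2


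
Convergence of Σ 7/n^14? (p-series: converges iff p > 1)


p-series test: Σ c/n^p converges if p > 1, diverges if p ≤ 1 (constant c > 0 doesn't affect convergence).
p = 14
14 > 1 → CONVERGES

Converges (p = 14 > 1)


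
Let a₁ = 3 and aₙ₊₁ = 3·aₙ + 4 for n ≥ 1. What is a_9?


Computing step by step:
a_1 = 3
a_2 = 13
a_3 = 43
a_4 = 133
a_5 = 403
a_6 = 1213
a_7 = 3643
a_8 = 10933
a_9 = 32803


a_9 = 32803


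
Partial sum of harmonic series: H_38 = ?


H_38 = 1/1 + 1/2 + 1/3 + ... + 1/38
= 2053580969474233/485721041551200
≈ 4.2279

H_38 = 2053580969474233/485721041551200 ≈ 4.2279


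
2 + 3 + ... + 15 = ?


Σₖ₌2^15 k = Σₖ₌₁^15 k − Σₖ₌₁^1 k
= 15·16/2 − 1·2/2
= 120 − 1 = 119

Σk = 119


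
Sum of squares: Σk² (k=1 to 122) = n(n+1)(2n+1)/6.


n = 122
n(n+1)(2n+1)/6 = 122×123×245/6
= 3676470/6 = 612745

Σk² = 612745


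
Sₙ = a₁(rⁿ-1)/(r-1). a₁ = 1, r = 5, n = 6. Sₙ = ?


Sₙ = 1×(5^6 - 1)/(5 - 1)
= 1×(15625 - 1)/4
= 1×15624/4
= 3906

S_6 = 3906


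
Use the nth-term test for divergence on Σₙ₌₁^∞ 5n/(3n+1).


lim(n→∞) 5n/(3n+1) = 5/3 = 5/3  (divide numerator and denominator by n)
lim aₙ = 5/3 ≠ 0 → series DIVERGES

Diverges (lim aₙ = 5/3 ≠ 0)


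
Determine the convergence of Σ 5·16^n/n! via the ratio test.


aₙ = 5·16^n/n!
a_{n+1}/aₙ = 16^(n+1)/(n+1)! × n!/16^n  (constant 5 cancels)
= 16/(n+1)
L = lim(n→∞) 16/(n+1) = 0
L < 1 → series CONVERGES

Converges (ratio test: L = 0 < 1)


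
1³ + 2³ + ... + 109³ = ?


n(n+1)/2 = 109×110/2 = 5995
Σk³ = 5995² = 35940025

Σk³ = 35940025


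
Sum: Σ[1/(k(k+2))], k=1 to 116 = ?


1/(k(k+2)) = (1/2)·(1/k - 1/(k+2)) (partial fractions)
Telescoping: Σ = (1/2)·(1 + 1/2 - 1/117 - 1/118) = 10237/13806

Sum = 10237/13806


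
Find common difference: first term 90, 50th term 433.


d = (aₙ - a₁)/(n-1)
= (433 - 90)/(50-1)
= 343/49 = 7

d = 7


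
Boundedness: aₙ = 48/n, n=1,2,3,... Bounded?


a₁ = 48, a₂ = 48/2, a₃ = 48/3, ...
0 < aₙ ≤ 48 for all n ≥ 1
Lower bound: 0, Upper bound: 48
The sequence IS bounded

Bounded (0 < aₙ ≤ 48)


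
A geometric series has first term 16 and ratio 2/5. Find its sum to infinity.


S∞ = a₁/(1-r) = 16/(1 - 2/5)
= 16/(3/5)
= 80/3

S∞ = 80/3


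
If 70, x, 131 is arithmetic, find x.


AM = (70 + 131)/2 = 201/2 = 100.5

AM = 100.5


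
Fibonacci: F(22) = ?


Fibonacci sequence: 1, 1, 2, 3, 5, 8, 13, 21, 34, 55, 89, ...
F(22) = 17711

F(22) = 17711


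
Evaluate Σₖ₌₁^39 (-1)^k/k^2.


S = -1 + 1/4 - 1/9 + 1/16 - 1/25 + 1/36 - 1/49 + 1/64 ± ...
= -0.8228
(Full series converges to -π²/12 ≈ -0.8225)

S_39 = -0.8228


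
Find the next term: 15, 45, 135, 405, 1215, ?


Pattern: geometric (r=3)
Terms: 15, 45, 135, 405, 1215
Next term = 3645

Next term = 3645


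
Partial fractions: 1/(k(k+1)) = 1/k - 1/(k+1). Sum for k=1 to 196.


1/(k(k+1)) = 1/k - 1/(k+1) (partial fractions)
Telescoping: Σ = 1 - 1/197 = 196/197

Sum = 196/197


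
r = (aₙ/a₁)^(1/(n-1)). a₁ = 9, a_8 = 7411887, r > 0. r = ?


r^(n-1) = aₙ/a₁
r^7 = 7411887/9 = 823543
r = 823543^(1/7)
= 7

r = 7


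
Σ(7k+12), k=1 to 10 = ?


Σ(7k+12) = 7·Σk + 12·n
= 7·55 + 12·10
= 385 + 120 = 505

Σ = 505


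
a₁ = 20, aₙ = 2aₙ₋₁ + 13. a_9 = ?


Computing step by step:
a_1 = 20
a_2 = 53
a_3 = 119
a_4 = 251
a_5 = 515
a_6 = 1043
a_7 = 2099
a_8 = 4211
a_9 = 8435


a_9 = 8435


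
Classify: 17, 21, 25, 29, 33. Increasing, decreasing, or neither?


Differences: 4, 4, 4, 4
All differences > 0 → strictly INCREASING

Monotonically increasing


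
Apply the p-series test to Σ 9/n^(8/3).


p-series test: Σ c/n^p converges if p > 1, diverges if p ≤ 1 (constant c > 0 doesn't affect convergence).
p = 8/3
8/3 > 1 → CONVERGES

Converges (p = 8/3 > 1)


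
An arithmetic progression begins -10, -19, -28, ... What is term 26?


aₙ = a₁ + (n-1)d
= -10 + (26-1)×-9
= -10 - 225
= -235

a_26 = -235


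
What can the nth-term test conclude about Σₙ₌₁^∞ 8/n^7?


lim(n→∞) 8/n^7 = 0
lim aₙ = 0 → nth-term test is INCONCLUSIVE
(Need other tests; this is actually a convergent p-series with p=7 > 1)

Inconclusive (lim aₙ = 0; need another test)


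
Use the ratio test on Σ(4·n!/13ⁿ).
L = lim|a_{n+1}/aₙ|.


aₙ = 4·n!/13^n
a_{n+1}/aₙ = (n+1)!/13^(n+1) × 13^n/n!  (constant 4 cancels)
= (n+1)/13
L = lim(n→∞) (n+1)/13 = ∞
L > 1 → series DIVERGES

Diverges (ratio test: L = ∞ > 1)


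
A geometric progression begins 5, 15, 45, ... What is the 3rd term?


aₙ = a₁·r^(n-1)
= 5×3^2
= 5×9
= 45

a_3 = 45


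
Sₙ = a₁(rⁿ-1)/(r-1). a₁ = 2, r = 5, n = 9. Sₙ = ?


Sₙ = 2×(5^9 - 1)/(5 - 1)
= 2×(1953125 - 1)/4
= 2×1953124/4
= 976562

S_9 = 976562


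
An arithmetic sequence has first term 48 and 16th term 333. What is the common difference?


d = (aₙ - a₁)/(n-1)
= (333 - 48)/(16-1)
= 285/15 = 19

d = 19


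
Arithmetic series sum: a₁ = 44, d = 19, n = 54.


aₙ = 44 + (54-1)×19 = 1051
Sₙ = n(a₁+aₙ)/2 = 54×(44+1051)/2
= 54×1095/2 = 29565

S_54 = 29565


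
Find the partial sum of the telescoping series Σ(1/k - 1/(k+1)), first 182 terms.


Telescoping: adjacent terms cancel.
= 1/1 - 1/183
= 1 - 1/183 = 182/183

Sum = 182/183


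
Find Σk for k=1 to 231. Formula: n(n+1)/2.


n(n+1)/2 = 231×232/2 = 53592/2 = 26796

Σk = 26796


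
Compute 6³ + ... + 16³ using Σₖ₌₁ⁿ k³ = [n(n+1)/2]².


Σₖ₌6^16 k³ = [16·17/2]² − [5·6/2]²
= 18496 − 225 = 18271

Σk³ = 18271


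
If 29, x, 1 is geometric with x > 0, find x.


GM = √(29×1) = √29 = 5.3852

GM = 5.3852


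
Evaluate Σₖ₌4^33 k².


Σₖ₌4^33 k² = Σₖ₌₁^33 k² − Σₖ₌₁^3 k²
= 33·34·67/6 − 3·4·7/6
= 12529 − 14 = 12515

Σk² = 12515


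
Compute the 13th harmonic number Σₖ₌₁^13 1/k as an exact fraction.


H_13 = 1/1 + 1/2 + 1/3 + ... + 1/13
= 1145993/360360
≈ 3.1801

H_13 = 1145993/360360 ≈ 3.1801


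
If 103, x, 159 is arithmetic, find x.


AM = (103 + 159)/2 = 262/2 = 131

AM = 131


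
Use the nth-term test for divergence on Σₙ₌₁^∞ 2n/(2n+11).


lim(n→∞) 2n/(2n+11) = 2/2 = 1  (divide numerator and denominator by n)
lim aₙ = 1 ≠ 0 → series DIVERGES

Diverges (lim aₙ = 1 ≠ 0)


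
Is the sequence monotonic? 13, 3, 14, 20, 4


Differences: -10, 11, 6, -16
Difference at position 2 is +11 (> 0) but position 1 is -10 (< 0) — sequence both rises and falls
→ NOT monotonic

Not monotonic


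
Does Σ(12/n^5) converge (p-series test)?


p-series test: Σ c/n^p converges if p > 1, diverges if p ≤ 1 (constant c > 0 doesn't affect convergence).
p = 5
5 > 1 → CONVERGES

Converges (p = 5 > 1)


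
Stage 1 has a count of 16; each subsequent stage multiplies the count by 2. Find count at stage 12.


aₙ = a₁·r^(n-1)
= 16×2^11
= 16×2048
= 32768

a_12 = 32768


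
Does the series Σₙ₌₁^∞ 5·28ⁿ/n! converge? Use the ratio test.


aₙ = 5·28^n/n!
a_{n+1}/aₙ = 28^(n+1)/(n+1)! × n!/28^n  (constant 5 cancels)
= 28/(n+1)
L = lim(n→∞) 28/(n+1) = 0
L < 1 → series CONVERGES

Converges (ratio test: L = 0 < 1)


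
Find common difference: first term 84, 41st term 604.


d = (aₙ - a₁)/(n-1)
= (604 - 84)/(41-1)
= 520/40 = 13

d = 13


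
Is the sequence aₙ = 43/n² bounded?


a₁ = 43, a₂ = 43/4, a₃ = 43/9, ...
0 < aₙ ≤ 43 for all n ≥ 1
The sequence IS bounded

Bounded (0 < aₙ ≤ 43)


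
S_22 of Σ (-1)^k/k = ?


S = -1 + 1/2 - 1/3 + 1/4 - 1/5 + 1/6 - 1/7 + 1/8 ± ...
= -0.6709
(Full series converges to -ln(2) ≈ -0.6931)

S_22 = -0.6709


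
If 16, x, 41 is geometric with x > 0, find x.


GM = √(16×41) = √656 = 25.6125

GM = 25.6125


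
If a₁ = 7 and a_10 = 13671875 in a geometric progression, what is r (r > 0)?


r^(n-1) = aₙ/a₁
r^9 = 13671875/7 = 1953125
r = 1953125^(1/9)
= 5

r = 5


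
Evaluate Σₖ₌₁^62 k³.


n(n+1)/2 = 62×63/2 = 1953
Σk³ = 1953² = 3814209

Σk³ = 3814209


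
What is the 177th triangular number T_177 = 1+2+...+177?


n(n+1)/2 = 177×178/2 = 31506/2 = 15753

Σk = 15753


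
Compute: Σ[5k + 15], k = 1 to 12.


Σ(5k+15) = 5·Σk + 15·n
= 5·78 + 15·12
= 390 + 180 = 570

Σ = 570


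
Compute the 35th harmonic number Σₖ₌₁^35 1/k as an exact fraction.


H_35 = 1/1 + 1/2 + 1/3 + ... + 1/35
= 54437269998109/13127595717600
≈ 4.1468

H_35 = 54437269998109/13127595717600 ≈ 4.1468


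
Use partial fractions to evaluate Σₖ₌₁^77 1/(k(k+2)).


1/(k(k+2)) = (1/2)·(1/k - 1/(k+2)) (partial fractions)
Telescoping: Σ = (1/2)·(1 + 1/2 - 1/78 - 1/79) = 4543/6162

Sum = 4543/6162


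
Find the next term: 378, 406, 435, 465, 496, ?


Pattern: triangular numbers: n(n+1)/2
Terms: 378, 406, 435, 465, 496
Next term = 528

Next term = 528


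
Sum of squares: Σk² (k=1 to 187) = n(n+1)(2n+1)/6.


n = 187
n(n+1)(2n+1)/6 = 187×188×375/6
= 13183500/6 = 2197250

Σk² = 2197250


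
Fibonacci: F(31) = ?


Fibonacci sequence: 1, 1, 2, 3, 5, 8, 13, 21, 34, 55, 89, ...
F(31) = 1346269

F(31) = 1346269


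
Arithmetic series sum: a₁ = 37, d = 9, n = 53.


aₙ = 37 + (53-1)×9 = 505
Sₙ = n(a₁+aₙ)/2 = 53×(37+505)/2
= 53×542/2 = 14363

S_53 = 14363


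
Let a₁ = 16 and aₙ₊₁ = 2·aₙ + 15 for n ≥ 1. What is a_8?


Computing step by step:
a_1 = 16
a_2 = 47
a_3 = 109
a_4 = 233
a_5 = 481
a_6 = 977
a_7 = 1969
a_8 = 3953


a_8 = 3953
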